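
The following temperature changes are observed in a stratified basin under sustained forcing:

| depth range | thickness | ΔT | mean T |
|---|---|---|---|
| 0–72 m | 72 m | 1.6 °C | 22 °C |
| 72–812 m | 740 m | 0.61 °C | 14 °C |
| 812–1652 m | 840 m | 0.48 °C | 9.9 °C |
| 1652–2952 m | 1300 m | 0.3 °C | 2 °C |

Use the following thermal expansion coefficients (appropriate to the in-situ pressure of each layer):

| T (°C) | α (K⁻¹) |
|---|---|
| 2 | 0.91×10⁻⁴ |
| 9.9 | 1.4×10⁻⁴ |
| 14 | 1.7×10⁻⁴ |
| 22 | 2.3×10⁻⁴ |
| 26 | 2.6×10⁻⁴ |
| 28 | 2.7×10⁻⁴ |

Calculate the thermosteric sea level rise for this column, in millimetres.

Δh = 195 mm

Layer 1 at 22 °C → α = 2.3×10⁻⁴ K⁻¹
Layer 2 at 14 °C → α = 1.7×10⁻⁴ K⁻¹
Layer 3 at 9.9 °C → α = 1.4×10⁻⁴ K⁻¹
Layer 4 at 2 °C → α = 0.91×10⁻⁴ K⁻¹
0–72 m: 1.6 × 72 × 2.3×10⁻⁴ = 0.026496 m
1.7×10⁻⁴ × 0.61 × 740 = 0.076738 m
812–1652 m: 840 × 1.4×10⁻⁴ × 0.48 = 0.056448 m
Layer 4: 1300 × 0.91×10⁻⁴ × 0.3 = 0.03549 m
Δh = 0.026496 + 0.076738 + 0.056448 + 0.03549 = 0.195172 m ≈ 195 mm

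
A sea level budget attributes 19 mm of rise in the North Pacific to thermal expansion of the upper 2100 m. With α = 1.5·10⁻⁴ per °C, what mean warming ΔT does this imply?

about 0.0603 °C

ΔT = Δh/(αH) = 0.019 / (1.5×10⁻⁴ × 2100) ≈ 0.06032 °C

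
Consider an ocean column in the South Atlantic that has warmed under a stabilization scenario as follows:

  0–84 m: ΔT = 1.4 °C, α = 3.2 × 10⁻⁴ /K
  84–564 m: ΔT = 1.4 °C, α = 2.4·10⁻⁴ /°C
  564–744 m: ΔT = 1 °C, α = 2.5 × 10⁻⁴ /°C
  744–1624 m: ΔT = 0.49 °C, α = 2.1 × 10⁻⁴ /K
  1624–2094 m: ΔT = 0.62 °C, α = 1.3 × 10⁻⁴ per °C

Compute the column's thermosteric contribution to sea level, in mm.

1.4 × 84 × 3.2×10⁻⁴ = 0.037632 m
1.4 × 2.4×10⁻⁴ × 480 = 0.16128 m
180 × 1 × 2.5×10⁻⁴ = 0.04500 m
0.49 × 2.1×10⁻⁴ × 880 = 0.090552 m
Layer 5: 1.3×10⁻⁴ × 470 × 0.62 = 0.037882 m
Δh = 0.037632 + 0.16128 + 0.04500 + 0.090552 + 0.037882 = 0.372346 m

Δh ≈ 372 mm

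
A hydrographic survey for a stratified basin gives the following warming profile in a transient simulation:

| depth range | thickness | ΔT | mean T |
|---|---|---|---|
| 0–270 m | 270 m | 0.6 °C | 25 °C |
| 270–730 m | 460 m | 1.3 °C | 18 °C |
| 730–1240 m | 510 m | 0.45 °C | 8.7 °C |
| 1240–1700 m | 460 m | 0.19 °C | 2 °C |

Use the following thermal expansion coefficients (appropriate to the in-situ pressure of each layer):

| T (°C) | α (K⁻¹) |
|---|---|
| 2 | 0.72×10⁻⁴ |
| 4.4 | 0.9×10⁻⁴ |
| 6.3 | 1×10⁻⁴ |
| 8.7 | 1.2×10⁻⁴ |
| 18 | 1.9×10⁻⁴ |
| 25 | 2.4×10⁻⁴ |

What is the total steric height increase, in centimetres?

Δh = 18.6 cm

Layer 1 at 25 °C → α = 2.4×10⁻⁴ K⁻¹
Layer 2 at 18 °C → α = 1.9×10⁻⁴ K⁻¹
Layer 3 at 8.7 °C → α = 1.2×10⁻⁴ K⁻¹
Layer 4 at 2 °C → α = 0.72×10⁻⁴ K⁻¹
0–270 m: 270 × 0.6 × 2.4×10⁻⁴ = 0.03888 m
270–730 m: 1.3 × 1.9×10⁻⁴ × 460 = 0.11362 m
0.45 × 1.2×10⁻⁴ × 510 = 0.02754 m
0.72×10⁻⁴ × 0.19 × 460 = 0.0062928 m
Δh = 0.03888 + 0.11362 + 0.02754 + 0.0062928 = 0.1863328 m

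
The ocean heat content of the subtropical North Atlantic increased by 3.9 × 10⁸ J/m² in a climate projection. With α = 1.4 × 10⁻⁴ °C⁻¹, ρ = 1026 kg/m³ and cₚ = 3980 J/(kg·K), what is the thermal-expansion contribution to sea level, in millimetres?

Δh = 13.4 mm

Δh = αQ/(ρcₚ) = 1.4×10⁻⁴ × 3.9×10⁸ / (1026 × 3980) ≈ 0.013371 m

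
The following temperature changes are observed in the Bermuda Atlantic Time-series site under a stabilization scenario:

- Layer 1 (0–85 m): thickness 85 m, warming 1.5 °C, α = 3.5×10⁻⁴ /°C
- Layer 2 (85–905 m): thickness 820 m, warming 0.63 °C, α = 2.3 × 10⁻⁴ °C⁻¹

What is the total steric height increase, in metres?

Δh ≈ 0.163 m

Layer 1: 3.5×10⁻⁴ × 1.5 × 85 = 0.044625 m
85–905 m: 820 × 2.3×10⁻⁴ × 0.63 = 0.118818 m
Δh = 0.044625 + 0.118818 = 0.163443 m ≈ 0.163 m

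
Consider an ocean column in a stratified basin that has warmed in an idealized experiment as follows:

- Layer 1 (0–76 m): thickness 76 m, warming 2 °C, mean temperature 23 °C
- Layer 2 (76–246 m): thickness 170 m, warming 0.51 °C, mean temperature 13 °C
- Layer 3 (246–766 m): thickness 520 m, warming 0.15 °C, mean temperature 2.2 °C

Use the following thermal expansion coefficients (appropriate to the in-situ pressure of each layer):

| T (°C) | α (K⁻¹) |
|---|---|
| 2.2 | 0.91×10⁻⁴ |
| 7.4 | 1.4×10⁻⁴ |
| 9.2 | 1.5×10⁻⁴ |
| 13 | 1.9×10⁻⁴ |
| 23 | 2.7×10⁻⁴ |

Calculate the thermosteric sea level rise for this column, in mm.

Δh ≈ 64.6 mm

Layer 1 at 23 °C → α = 2.7×10⁻⁴ K⁻¹
Layer 2 at 13 °C → α = 1.9×10⁻⁴ K⁻¹
Layer 3 at 2.2 °C → α = 0.91×10⁻⁴ K⁻¹
0–76 m: 2 × 2.7×10⁻⁴ × 76 = 0.04104 m
170 × 0.51 × 1.9×10⁻⁴ = 0.016473 m
Layer 3: 0.15 × 520 × 0.91×10⁻⁴ = 0.007098 m
Δh = 0.04104 + 0.016473 + 0.007098 = 0.064611 m ≈ 64.6 mm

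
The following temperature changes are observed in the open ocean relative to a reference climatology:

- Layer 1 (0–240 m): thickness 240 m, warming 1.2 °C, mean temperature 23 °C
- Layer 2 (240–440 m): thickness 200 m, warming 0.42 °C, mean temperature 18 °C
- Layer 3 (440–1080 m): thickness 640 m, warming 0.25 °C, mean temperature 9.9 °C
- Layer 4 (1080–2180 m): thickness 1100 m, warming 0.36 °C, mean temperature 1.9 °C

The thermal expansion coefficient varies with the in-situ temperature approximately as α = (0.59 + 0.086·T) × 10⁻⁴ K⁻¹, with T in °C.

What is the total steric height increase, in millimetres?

Layer 1: α = (0.59 + 0.086×23)×10⁻⁴ = 2.568×10⁻⁴ K⁻¹
Layer 2: α = (0.59 + 0.086×18)×10⁻⁴ = 2.138×10⁻⁴ K⁻¹
Layer 3: α = (0.59 + 0.086×9.9)×10⁻⁴ = 1.4414×10⁻⁴ K⁻¹
Layer 4: α = (0.59 + 0.086×1.9)×10⁻⁴ = 0.7534×10⁻⁴ K⁻¹
240 × 1.2 × 2.568×10⁻⁴ = 0.0739584 m
0.42 × 2.138×10⁻⁴ × 200 = 0.0179592 m
0.25 × 640 × 1.4414×10⁻⁴ = 0.0230624 m
1080–2180 m: 0.7534×10⁻⁴ × 1100 × 0.36 = 0.02983464 m
Δh = 0.0739584 + 0.0179592 + 0.0230624 + 0.02983464 = 0.14481464 m

Δh ≈ 140 mm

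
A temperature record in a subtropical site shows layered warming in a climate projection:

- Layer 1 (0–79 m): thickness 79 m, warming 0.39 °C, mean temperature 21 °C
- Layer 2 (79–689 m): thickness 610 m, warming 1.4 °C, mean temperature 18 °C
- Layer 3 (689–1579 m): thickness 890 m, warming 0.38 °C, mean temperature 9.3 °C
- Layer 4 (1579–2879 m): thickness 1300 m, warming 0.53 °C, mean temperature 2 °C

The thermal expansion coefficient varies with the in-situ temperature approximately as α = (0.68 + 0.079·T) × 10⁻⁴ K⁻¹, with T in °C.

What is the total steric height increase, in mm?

290 mm of thermosteric rise

Layer 1: α = (0.68 + 0.079×21)×10⁻⁴ = 2.339×10⁻⁴ K⁻¹
Layer 2: α = (0.68 + 0.079×18)×10⁻⁴ = 2.102×10⁻⁴ K⁻¹
Layer 3: α = (0.68 + 0.079×9.3)×10⁻⁴ = 1.4147×10⁻⁴ K⁻¹
Layer 4: α = (0.68 + 0.079×2)×10⁻⁴ = 0.838×10⁻⁴ K⁻¹
0–79 m: 79 × 2.339×10⁻⁴ × 0.39 = 0.007206459 m
Layer 2: 1.4 × 2.102×10⁻⁴ × 610 = 0.1795108 m
0.38 × 890 × 1.4147×10⁻⁴ = 0.047845154 m
0.838×10⁻⁴ × 1300 × 0.53 = 0.0577382 m
Δh = 0.007206459 + 0.1795108 + 0.047845154 + 0.0577382 = 0.292300613 m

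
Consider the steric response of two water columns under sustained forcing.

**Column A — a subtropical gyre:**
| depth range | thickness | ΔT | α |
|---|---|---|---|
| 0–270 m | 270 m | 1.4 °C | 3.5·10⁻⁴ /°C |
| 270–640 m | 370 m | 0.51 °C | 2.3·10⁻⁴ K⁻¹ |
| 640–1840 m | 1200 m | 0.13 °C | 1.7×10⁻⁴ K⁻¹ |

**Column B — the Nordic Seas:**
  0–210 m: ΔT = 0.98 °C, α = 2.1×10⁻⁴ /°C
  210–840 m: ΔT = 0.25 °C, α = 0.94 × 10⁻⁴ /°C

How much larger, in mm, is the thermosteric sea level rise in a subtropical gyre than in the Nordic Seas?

A 0–270 m: 270 × 1.4 × 3.5×10⁻⁴ = 0.13230 m
A 270–640 m: 2.3×10⁻⁴ × 370 × 0.51 = 0.043401 m
A Layer 3: 1200 × 1.7×10⁻⁴ × 0.13 = 0.02652 m
A total: 0.202221 m
B 210 × 2.1×10⁻⁴ × 0.98 = 0.043218 m
B 210–840 m: 0.25 × 0.94×10⁻⁴ × 630 = 0.014805 m
B total: 0.058023 m
Difference: 0.202221 − 0.058023 = 0.144198 m

144 mm larger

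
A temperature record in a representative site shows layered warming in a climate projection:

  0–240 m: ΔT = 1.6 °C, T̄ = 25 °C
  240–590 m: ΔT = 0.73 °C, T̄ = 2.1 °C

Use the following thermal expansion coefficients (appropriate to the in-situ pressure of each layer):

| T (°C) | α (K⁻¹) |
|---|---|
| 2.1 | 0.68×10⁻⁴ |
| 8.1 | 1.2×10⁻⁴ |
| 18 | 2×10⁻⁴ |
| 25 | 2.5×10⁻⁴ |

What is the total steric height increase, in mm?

110 mm of thermosteric rise

Layer 1 at 25 °C → α = 2.5×10⁻⁴ K⁻¹
Layer 2 at 2.1 °C → α = 0.68×10⁻⁴ K⁻¹
0–240 m: 2.5×10⁻⁴ × 240 × 1.6 = 0.09600 m
350 × 0.68×10⁻⁴ × 0.73 = 0.017374 m
Δh = 0.09600 + 0.017374 = 0.113374 m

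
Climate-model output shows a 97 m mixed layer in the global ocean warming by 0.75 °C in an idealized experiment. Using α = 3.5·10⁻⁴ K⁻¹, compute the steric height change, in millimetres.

Δh = αΔT·H = 3.5×10⁻⁴ × 0.75 × 97 = 0.0254625 m

Δh ≈ 25.5 mm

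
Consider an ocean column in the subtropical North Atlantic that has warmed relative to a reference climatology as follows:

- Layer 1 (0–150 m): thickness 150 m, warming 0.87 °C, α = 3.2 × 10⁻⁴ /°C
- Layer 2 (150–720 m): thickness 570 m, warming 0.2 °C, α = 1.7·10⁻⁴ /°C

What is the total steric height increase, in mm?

0–150 m: 0.87 × 150 × 3.2×10⁻⁴ = 0.04176 m
1.7×10⁻⁴ × 570 × 0.2 = 0.01938 m
Δh = 0.04176 + 0.01938 = 0.06114 m ≈ 61.1 mm

61.1 mm of thermosteric rise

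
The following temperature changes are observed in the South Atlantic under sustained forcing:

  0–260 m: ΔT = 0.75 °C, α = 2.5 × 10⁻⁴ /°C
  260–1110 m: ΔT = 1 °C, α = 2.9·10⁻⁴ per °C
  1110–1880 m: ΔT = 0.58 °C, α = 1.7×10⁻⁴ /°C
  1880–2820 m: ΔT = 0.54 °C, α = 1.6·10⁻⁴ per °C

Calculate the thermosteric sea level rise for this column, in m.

about 0.45 m

260 × 2.5×10⁻⁴ × 0.75 = 0.04875 m
1 × 850 × 2.9×10⁻⁴ = 0.24650 m
1110–1880 m: 0.58 × 1.7×10⁻⁴ × 770 = 0.075922 m
Layer 4: 1.6×10⁻⁴ × 940 × 0.54 = 0.081216 m
Δh = 0.04875 + 0.24650 + 0.075922 + 0.081216 = 0.452388 m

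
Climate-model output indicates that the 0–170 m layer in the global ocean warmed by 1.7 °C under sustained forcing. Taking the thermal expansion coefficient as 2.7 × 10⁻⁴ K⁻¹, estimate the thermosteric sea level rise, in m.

Δh = αΔT·H = 2.7×10⁻⁴ × 1.7 × 170 = 0.07803 m

Δh ≈ 0.0780 m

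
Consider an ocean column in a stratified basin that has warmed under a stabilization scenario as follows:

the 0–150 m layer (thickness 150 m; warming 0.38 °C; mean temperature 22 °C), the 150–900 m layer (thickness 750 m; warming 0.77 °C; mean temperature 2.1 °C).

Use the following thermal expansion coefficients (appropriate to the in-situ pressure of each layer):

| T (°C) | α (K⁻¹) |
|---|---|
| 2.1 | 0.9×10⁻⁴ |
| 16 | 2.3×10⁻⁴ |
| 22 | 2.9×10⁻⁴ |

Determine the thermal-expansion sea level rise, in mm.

Layer 1 at 22 °C → α = 2.9×10⁻⁴ K⁻¹
Layer 2 at 2.1 °C → α = 0.9×10⁻⁴ K⁻¹
2.9×10⁻⁴ × 150 × 0.38 = 0.01653 m
150–900 m: 0.77 × 750 × 0.9×10⁻⁴ = 0.051975 m
Δh = 0.01653 + 0.051975 = 0.068505 m

Δh = 68.5 mm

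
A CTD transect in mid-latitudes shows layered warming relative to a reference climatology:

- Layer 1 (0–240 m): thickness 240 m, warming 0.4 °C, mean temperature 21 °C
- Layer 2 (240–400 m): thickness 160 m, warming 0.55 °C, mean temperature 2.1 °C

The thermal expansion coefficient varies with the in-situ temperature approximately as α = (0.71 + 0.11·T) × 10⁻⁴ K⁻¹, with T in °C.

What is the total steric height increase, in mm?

37.3 mm

Layer 1: α = (0.71 + 0.11×21)×10⁻⁴ = 3.02×10⁻⁴ K⁻¹
Layer 2: α = (0.71 + 0.11×2.1)×10⁻⁴ = 0.941×10⁻⁴ K⁻¹
0.4 × 3.02×10⁻⁴ × 240 = 0.028992 m
0.55 × 0.941×10⁻⁴ × 160 = 0.0082808 m
Δh = 0.028992 + 0.0082808 = 0.0372728 m ≈ 37.3 mm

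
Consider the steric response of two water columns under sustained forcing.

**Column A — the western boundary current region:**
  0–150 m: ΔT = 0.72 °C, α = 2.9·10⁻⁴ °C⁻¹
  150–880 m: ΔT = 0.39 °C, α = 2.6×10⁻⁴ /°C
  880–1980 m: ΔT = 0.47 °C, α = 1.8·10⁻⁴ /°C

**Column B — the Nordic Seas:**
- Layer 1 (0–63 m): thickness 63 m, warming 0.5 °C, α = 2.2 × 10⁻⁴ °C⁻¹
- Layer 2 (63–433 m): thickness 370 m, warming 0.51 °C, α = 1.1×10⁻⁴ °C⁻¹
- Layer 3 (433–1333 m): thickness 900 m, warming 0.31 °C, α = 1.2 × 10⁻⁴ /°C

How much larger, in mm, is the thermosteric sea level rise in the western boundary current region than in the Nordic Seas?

A 0.72 × 2.9×10⁻⁴ × 150 = 0.03132 m
A 2.6×10⁻⁴ × 0.39 × 730 = 0.074022 m
A 880–1980 m: 0.47 × 1100 × 1.8×10⁻⁴ = 0.09306 m
A total: 0.198402 m
B Layer 1: 0.5 × 63 × 2.2×10⁻⁴ = 0.00693 m
B 0.51 × 1.1×10⁻⁴ × 370 = 0.020757 m
B Layer 3: 0.31 × 1.2×10⁻⁴ × 900 = 0.03348 m
B total: 0.061167 m
Difference: 0.198402 − 0.061167 = 0.137235 m

137 mm larger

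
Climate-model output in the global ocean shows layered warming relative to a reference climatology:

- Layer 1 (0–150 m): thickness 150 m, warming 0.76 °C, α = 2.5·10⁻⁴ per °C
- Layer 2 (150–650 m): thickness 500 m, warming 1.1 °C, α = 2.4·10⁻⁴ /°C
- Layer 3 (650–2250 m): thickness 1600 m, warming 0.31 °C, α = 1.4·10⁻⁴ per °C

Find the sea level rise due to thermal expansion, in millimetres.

230 mm

Layer 1: 2.5×10⁻⁴ × 150 × 0.76 = 0.02850 m
2.4×10⁻⁴ × 500 × 1.1 = 0.13200 m
0.31 × 1.4×10⁻⁴ × 1600 = 0.06944 m
Δh = 0.02850 + 0.13200 + 0.06944 = 0.22994 m ≈ 230 mm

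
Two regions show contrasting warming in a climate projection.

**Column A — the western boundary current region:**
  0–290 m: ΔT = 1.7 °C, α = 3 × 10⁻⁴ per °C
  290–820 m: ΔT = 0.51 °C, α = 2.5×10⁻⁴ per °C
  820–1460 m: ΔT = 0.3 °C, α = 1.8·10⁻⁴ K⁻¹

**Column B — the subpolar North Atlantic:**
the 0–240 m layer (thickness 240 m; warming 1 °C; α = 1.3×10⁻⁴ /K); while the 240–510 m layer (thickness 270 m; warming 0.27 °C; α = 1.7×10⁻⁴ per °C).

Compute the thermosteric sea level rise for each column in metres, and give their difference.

Δh_A ≈ 0.25 m, Δh_B ≈ 0.044 m; difference ≈ 0.21 m

A 0–290 m: 3×10⁻⁴ × 290 × 1.7 = 0.14790 m
A 290–820 m: 2.5×10⁻⁴ × 530 × 0.51 = 0.067575 m
A 640 × 0.3 × 1.8×10⁻⁴ = 0.03456 m
A total: 0.250035 m
B 0–240 m: 240 × 1 × 1.3×10⁻⁴ = 0.03120 m
B Layer 2: 270 × 1.7×10⁻⁴ × 0.27 = 0.012393 m
B total: 0.043593 m
Difference: 0.250035 − 0.043593 = 0.206442 m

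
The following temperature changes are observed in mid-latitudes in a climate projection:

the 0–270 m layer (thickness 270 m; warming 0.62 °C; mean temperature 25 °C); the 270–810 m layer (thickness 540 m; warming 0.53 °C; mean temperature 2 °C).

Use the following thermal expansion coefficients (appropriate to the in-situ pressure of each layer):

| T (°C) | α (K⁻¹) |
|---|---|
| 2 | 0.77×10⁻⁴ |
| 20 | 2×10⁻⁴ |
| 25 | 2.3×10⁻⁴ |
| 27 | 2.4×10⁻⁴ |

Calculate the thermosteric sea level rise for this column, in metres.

Layer 1 at 25 °C → α = 2.3×10⁻⁴ K⁻¹
Layer 2 at 2 °C → α = 0.77×10⁻⁴ K⁻¹
Layer 1: 2.3×10⁻⁴ × 0.62 × 270 = 0.038502 m
540 × 0.77×10⁻⁴ × 0.53 = 0.0220374 m
Δh = 0.038502 + 0.0220374 = 0.0605394 m

0.061 m of thermosteric rise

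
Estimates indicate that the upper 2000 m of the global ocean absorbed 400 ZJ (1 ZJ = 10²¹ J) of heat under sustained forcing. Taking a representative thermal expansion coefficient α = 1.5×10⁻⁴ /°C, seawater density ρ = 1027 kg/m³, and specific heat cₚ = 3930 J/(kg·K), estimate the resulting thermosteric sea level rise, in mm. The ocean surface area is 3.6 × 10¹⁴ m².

41.3 mm

Per unit area: Q = 400×10²¹ / (3.6×10¹⁴) ≈ 1.111×10⁹ J/m²
Δh = αQ/(ρcₚ) = 1.5×10⁻⁴ × 1.111×10⁹ / (1027 × 3930) ≈ 0.04129 m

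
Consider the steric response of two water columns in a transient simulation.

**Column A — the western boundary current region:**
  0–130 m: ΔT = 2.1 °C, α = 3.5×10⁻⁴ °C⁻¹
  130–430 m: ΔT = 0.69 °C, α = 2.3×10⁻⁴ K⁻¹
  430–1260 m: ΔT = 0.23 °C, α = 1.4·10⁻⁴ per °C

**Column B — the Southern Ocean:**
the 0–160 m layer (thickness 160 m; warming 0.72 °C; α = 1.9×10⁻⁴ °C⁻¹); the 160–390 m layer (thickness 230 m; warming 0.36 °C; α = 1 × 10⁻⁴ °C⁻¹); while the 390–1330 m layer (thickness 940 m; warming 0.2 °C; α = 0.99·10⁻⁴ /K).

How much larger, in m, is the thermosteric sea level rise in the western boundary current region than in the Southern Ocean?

A 130 × 2.1 × 3.5×10⁻⁴ = 0.09555 m
A 130–430 m: 0.69 × 2.3×10⁻⁴ × 300 = 0.04761 m
A 830 × 1.4×10⁻⁴ × 0.23 = 0.026726 m
A total: 0.169886 m
B 1.9×10⁻⁴ × 0.72 × 160 = 0.021888 m
B 160–390 m: 1×10⁻⁴ × 0.36 × 230 = 0.00828 m
B Layer 3: 0.2 × 940 × 0.99×10⁻⁴ = 0.018612 m
B total: 0.04878 m
Difference: 0.169886 − 0.04878 = 0.121106 m

Δh_A − Δh_B ≈ 0.12 m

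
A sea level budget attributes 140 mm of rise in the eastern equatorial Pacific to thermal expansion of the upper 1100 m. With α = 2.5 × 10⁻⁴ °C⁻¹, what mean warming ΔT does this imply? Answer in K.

ΔT = Δh/(αH) = 0.14 / (2.5×10⁻⁴ × 1100) ≈ 0.5091 K

0.509 K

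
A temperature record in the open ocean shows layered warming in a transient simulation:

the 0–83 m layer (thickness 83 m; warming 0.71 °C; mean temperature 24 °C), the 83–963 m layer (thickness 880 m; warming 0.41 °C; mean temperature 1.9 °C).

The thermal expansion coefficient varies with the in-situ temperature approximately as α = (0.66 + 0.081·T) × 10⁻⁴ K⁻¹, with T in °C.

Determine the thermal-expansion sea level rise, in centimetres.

4.47 cm

Layer 1: α = (0.66 + 0.081×24)×10⁻⁴ = 2.604×10⁻⁴ K⁻¹
Layer 2: α = (0.66 + 0.081×1.9)×10⁻⁴ = 0.8139×10⁻⁴ K⁻¹
Layer 1: 83 × 2.604×10⁻⁴ × 0.71 = 0.015345372 m
0.8139×10⁻⁴ × 0.41 × 880 = 0.029365512 m
Δh = 0.015345372 + 0.029365512 = 0.044710884 m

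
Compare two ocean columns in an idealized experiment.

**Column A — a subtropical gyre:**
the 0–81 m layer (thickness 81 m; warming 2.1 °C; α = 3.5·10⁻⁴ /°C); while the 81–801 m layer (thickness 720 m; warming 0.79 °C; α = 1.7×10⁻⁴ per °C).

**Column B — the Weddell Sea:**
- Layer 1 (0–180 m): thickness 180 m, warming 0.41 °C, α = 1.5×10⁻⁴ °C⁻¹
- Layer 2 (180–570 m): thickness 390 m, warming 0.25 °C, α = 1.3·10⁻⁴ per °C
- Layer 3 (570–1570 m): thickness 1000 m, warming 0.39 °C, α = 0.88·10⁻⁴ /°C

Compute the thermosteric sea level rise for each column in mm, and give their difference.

A: 156 mm; B: 58.1 mm; difference 98.2 mm

A 0–81 m: 2.1 × 81 × 3.5×10⁻⁴ = 0.059535 m
A 720 × 0.79 × 1.7×10⁻⁴ = 0.096696 m
A total: 0.156231 m
B 0–180 m: 1.5×10⁻⁴ × 0.41 × 180 = 0.01107 m
B 180–570 m: 0.25 × 390 × 1.3×10⁻⁴ = 0.012675 m
B 0.88×10⁻⁴ × 1000 × 0.39 = 0.03432 m
B total: 0.058065 m
Difference: 0.156231 − 0.058065 = 0.098166 m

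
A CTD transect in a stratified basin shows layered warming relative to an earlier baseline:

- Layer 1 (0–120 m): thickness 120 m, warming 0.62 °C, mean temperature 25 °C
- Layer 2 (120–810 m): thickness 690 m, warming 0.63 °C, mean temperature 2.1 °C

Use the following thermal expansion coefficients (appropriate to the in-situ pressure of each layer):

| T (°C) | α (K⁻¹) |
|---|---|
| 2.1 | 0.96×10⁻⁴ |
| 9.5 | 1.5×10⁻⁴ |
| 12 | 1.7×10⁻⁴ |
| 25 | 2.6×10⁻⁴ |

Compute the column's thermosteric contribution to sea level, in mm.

Δh = 61.1 mm

Layer 1 at 25 °C → α = 2.6×10⁻⁴ K⁻¹
Layer 2 at 2.1 °C → α = 0.96×10⁻⁴ K⁻¹
120 × 2.6×10⁻⁴ × 0.62 = 0.019344 m
0.63 × 690 × 0.96×10⁻⁴ = 0.0417312 m
Δh = 0.019344 + 0.0417312 = 0.0610752 m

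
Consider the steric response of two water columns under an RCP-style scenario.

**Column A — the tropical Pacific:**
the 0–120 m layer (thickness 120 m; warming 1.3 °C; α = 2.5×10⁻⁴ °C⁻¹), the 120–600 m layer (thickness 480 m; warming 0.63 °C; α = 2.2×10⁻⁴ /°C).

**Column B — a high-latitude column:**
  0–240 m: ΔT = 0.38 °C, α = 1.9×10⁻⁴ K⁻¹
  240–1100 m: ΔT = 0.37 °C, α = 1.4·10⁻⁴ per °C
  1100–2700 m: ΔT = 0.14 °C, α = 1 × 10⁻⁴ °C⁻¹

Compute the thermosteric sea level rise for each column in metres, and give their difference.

Δh_A ≈ 0.106 m, Δh_B ≈ 0.0843 m; difference ≈ 0.0213 m

A 1.3 × 120 × 2.5×10⁻⁴ = 0.03900 m
A 2.2×10⁻⁴ × 0.63 × 480 = 0.066528 m
A total: 0.105528 m
B 0–240 m: 240 × 1.9×10⁻⁴ × 0.38 = 0.017328 m
B 860 × 0.37 × 1.4×10⁻⁴ = 0.044548 m
B 1×10⁻⁴ × 1600 × 0.14 = 0.02240 m
B total: 0.084276 m
Difference: 0.105528 − 0.084276 = 0.021252 m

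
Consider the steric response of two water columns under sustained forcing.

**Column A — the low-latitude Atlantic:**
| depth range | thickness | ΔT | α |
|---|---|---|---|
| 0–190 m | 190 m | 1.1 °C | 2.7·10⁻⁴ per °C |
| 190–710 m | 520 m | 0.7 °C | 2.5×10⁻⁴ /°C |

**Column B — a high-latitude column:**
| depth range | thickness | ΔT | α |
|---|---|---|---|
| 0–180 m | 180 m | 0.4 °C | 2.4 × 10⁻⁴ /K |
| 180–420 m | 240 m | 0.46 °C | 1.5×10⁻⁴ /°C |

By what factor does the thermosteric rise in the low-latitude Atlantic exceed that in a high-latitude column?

≈ 4.4×

A 190 × 1.1 × 2.7×10⁻⁴ = 0.05643 m
A 0.7 × 2.5×10⁻⁴ × 520 = 0.09100 m
A total: 0.14743 m
B 0.4 × 2.4×10⁻⁴ × 180 = 0.01728 m
B Layer 2: 1.5×10⁻⁴ × 0.46 × 240 = 0.01656 m
B total: 0.03384 m
Ratio: 0.14743 / 0.03384 ≈ 4.357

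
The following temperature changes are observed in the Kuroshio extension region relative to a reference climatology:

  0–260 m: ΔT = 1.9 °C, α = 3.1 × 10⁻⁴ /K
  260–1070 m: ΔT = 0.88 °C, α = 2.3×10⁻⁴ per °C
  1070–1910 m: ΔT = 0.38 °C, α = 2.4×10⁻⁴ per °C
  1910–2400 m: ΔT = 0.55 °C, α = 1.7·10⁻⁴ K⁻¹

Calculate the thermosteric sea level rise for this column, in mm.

about 440 mm

0–260 m: 3.1×10⁻⁴ × 1.9 × 260 = 0.15314 m
0.88 × 2.3×10⁻⁴ × 810 = 0.163944 m
1070–1910 m: 840 × 2.4×10⁻⁴ × 0.38 = 0.076608 m
1910–2400 m: 1.7×10⁻⁴ × 0.55 × 490 = 0.045815 m
Δh = 0.15314 + 0.163944 + 0.076608 + 0.045815 = 0.439507 m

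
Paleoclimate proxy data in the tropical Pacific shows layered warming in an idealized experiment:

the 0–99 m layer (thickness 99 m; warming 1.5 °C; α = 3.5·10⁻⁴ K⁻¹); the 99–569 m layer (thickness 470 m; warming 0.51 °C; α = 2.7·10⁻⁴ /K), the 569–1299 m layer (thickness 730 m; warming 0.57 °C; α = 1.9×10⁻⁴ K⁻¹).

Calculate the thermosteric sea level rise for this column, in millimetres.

Layer 1: 99 × 3.5×10⁻⁴ × 1.5 = 0.051975 m
99–569 m: 2.7×10⁻⁴ × 0.51 × 470 = 0.064719 m
569–1299 m: 730 × 1.9×10⁻⁴ × 0.57 = 0.079059 m
Δh = 0.051975 + 0.064719 + 0.079059 = 0.195753 m

about 196 mm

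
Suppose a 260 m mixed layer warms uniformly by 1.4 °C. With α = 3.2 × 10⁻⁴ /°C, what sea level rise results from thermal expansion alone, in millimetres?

Δh = αΔT·H = 3.2×10⁻⁴ × 1.4 × 260 = 0.11648 m

Δh = 116 mm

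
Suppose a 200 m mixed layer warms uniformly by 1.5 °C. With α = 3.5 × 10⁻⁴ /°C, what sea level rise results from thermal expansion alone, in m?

0.105 m of thermosteric rise

Δh = αΔT·H = 3.5×10⁻⁴ × 1.5 × 200 = 0.10500 m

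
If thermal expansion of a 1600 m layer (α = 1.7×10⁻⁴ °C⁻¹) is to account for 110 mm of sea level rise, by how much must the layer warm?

0.40 °C

ΔT = Δh/(αH) = 0.11 / (1.7×10⁻⁴ × 1600) ≈ 0.4044 °C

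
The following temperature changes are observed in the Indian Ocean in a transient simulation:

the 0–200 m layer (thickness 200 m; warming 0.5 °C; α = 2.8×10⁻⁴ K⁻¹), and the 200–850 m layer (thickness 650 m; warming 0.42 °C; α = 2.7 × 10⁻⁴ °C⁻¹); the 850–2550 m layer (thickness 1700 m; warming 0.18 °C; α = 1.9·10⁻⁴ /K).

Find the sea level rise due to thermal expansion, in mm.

Layer 1: 2.8×10⁻⁴ × 0.5 × 200 = 0.02800 m
650 × 2.7×10⁻⁴ × 0.42 = 0.07371 m
Layer 3: 1700 × 0.18 × 1.9×10⁻⁴ = 0.05814 m
Δh = 0.02800 + 0.07371 + 0.05814 = 0.15985 m ≈ 160 mm

160 mm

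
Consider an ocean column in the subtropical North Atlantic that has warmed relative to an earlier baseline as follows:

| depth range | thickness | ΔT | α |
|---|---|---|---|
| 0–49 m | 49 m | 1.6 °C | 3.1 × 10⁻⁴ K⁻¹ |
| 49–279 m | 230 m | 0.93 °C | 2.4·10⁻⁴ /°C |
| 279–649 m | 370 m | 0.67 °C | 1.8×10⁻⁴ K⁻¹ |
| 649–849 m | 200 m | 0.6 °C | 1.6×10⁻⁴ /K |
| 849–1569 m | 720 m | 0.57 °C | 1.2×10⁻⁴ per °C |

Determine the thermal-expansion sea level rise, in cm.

0–49 m: 3.1×10⁻⁴ × 49 × 1.6 = 0.024304 m
Layer 2: 230 × 2.4×10⁻⁴ × 0.93 = 0.051336 m
Layer 3: 1.8×10⁻⁴ × 0.67 × 370 = 0.044622 m
649–849 m: 1.6×10⁻⁴ × 200 × 0.6 = 0.01920 m
849–1569 m: 0.57 × 720 × 1.2×10⁻⁴ = 0.049248 m
Δh = 0.024304 + 0.051336 + 0.044622 + 0.01920 + 0.049248 = 0.18871 m

18.9 cm of thermosteric rise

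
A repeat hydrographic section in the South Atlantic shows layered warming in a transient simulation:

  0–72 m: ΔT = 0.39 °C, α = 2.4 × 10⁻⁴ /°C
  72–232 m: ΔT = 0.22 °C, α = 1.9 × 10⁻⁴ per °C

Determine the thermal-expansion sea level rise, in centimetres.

0–72 m: 0.39 × 72 × 2.4×10⁻⁴ = 0.0067392 m
0.22 × 160 × 1.9×10⁻⁴ = 0.006688 m
Δh = 0.0067392 + 0.006688 = 0.0134272 m ≈ 1.34 cm

Δh = 1.34 cm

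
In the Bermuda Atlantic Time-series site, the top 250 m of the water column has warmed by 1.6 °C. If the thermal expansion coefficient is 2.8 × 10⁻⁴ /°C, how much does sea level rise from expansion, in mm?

Δh = 110 mm

Δh = αΔT·H = 2.8×10⁻⁴ × 1.6 × 250 = 0.11200 m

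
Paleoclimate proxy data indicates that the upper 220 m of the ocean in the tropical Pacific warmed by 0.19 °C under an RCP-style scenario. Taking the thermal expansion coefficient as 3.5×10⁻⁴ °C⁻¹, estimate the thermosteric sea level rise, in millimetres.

about 15 mm

Δh = αΔT·H = 3.5×10⁻⁴ × 0.19 × 220 = 0.01463 m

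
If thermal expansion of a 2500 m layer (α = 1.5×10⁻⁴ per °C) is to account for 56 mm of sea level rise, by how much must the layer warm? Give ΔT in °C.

0.149 °C

ΔT = Δh/(αH) = 0.056 / (1.5×10⁻⁴ × 2500) ≈ 0.1493 °C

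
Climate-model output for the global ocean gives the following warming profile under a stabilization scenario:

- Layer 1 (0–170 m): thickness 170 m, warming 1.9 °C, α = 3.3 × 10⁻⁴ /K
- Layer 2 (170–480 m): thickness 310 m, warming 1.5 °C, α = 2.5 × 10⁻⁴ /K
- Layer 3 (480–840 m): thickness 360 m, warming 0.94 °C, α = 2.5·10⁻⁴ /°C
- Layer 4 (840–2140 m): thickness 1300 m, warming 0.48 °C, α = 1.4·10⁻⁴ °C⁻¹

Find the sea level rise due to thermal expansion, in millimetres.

395 mm of thermosteric rise

Layer 1: 170 × 3.3×10⁻⁴ × 1.9 = 0.10659 m
1.5 × 310 × 2.5×10⁻⁴ = 0.11625 m
480–840 m: 360 × 2.5×10⁻⁴ × 0.94 = 0.08460 m
1.4×10⁻⁴ × 0.48 × 1300 = 0.08736 m
Δh = 0.10659 + 0.11625 + 0.08460 + 0.08736 = 0.39480 m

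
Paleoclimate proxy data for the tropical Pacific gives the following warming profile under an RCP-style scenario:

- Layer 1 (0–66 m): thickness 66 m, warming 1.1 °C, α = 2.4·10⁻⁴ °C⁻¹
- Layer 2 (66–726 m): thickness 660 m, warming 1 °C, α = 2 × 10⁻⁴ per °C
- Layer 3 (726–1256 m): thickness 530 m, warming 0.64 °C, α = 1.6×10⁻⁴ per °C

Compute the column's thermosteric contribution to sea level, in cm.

0–66 m: 2.4×10⁻⁴ × 66 × 1.1 = 0.017424 m
1 × 660 × 2×10⁻⁴ = 0.13200 m
0.64 × 1.6×10⁻⁴ × 530 = 0.054272 m
Δh = 0.017424 + 0.13200 + 0.054272 = 0.203696 m

about 20.4 cm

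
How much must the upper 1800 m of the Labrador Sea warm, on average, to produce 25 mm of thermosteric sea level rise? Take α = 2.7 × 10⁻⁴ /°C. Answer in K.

about 0.051 K

ΔT = Δh/(αH) = 0.025 / (2.7×10⁻⁴ × 1800) ≈ 0.05144 K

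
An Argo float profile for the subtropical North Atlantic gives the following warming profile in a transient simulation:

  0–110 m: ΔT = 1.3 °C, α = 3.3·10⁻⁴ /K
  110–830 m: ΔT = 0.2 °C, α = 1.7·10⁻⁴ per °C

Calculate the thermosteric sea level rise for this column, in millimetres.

about 71.7 mm

0–110 m: 3.3×10⁻⁴ × 1.3 × 110 = 0.04719 m
720 × 1.7×10⁻⁴ × 0.2 = 0.02448 m
Δh = 0.04719 + 0.02448 = 0.07167 m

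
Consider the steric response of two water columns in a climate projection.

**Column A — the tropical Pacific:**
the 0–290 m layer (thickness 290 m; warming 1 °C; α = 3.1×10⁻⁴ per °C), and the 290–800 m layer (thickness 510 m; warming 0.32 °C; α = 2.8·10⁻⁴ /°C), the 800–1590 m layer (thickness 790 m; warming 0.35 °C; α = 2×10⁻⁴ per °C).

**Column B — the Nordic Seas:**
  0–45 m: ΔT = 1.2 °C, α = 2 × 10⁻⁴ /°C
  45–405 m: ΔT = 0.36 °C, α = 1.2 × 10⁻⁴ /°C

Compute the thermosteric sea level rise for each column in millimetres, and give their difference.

Δh_A ≈ 190 mm, Δh_B ≈ 26 mm; difference ≈ 160 mm

A 290 × 1 × 3.1×10⁻⁴ = 0.08990 m
A 510 × 2.8×10⁻⁴ × 0.32 = 0.045696 m
A 800–1590 m: 2×10⁻⁴ × 0.35 × 790 = 0.05530 m
A total: 0.190896 m
B 0–45 m: 45 × 1.2 × 2×10⁻⁴ = 0.01080 m
B 0.36 × 360 × 1.2×10⁻⁴ = 0.015552 m
B total: 0.026352 m
Difference: 0.190896 − 0.026352 = 0.164544 m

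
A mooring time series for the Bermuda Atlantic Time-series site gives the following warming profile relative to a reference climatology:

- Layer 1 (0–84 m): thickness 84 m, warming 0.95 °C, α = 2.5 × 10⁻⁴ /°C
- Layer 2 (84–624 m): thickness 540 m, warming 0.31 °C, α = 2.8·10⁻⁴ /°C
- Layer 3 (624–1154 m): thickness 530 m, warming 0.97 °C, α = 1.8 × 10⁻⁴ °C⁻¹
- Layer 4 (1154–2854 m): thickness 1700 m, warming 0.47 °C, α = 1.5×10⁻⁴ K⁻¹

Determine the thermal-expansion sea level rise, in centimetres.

Layer 1: 0.95 × 84 × 2.5×10⁻⁴ = 0.01995 m
84–624 m: 0.31 × 540 × 2.8×10⁻⁴ = 0.046872 m
1.8×10⁻⁴ × 0.97 × 530 = 0.092538 m
Layer 4: 1.5×10⁻⁴ × 0.47 × 1700 = 0.11985 m
Δh = 0.01995 + 0.046872 + 0.092538 + 0.11985 = 0.27921 m

Δh ≈ 27.9 cm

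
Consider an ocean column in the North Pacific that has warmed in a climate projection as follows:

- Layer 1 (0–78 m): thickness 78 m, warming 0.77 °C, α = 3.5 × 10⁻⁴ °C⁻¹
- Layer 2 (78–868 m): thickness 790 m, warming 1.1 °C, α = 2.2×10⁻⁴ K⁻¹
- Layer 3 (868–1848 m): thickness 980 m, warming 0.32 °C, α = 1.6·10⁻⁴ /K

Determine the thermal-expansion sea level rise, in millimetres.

about 260 mm

0.77 × 78 × 3.5×10⁻⁴ = 0.021021 m
Layer 2: 790 × 2.2×10⁻⁴ × 1.1 = 0.19118 m
Layer 3: 0.32 × 1.6×10⁻⁴ × 980 = 0.050176 m
Δh = 0.021021 + 0.19118 + 0.050176 = 0.262377 m ≈ 260 mm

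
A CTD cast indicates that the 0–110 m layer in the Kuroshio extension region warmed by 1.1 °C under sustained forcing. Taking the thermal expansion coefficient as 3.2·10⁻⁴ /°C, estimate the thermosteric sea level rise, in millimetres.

Δh = αΔT·H = 3.2×10⁻⁴ × 1.1 × 110 = 0.03872 m

Δh = 39 mm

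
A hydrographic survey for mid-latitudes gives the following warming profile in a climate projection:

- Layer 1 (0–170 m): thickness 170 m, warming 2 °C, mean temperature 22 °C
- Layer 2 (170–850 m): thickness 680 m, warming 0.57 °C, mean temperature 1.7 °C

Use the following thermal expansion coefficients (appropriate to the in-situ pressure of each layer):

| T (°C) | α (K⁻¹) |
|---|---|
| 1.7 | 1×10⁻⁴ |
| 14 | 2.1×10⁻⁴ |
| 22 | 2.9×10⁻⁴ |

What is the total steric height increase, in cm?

Layer 1 at 22 °C → α = 2.9×10⁻⁴ K⁻¹
Layer 2 at 1.7 °C → α = 1×10⁻⁴ K⁻¹
Layer 1: 2.9×10⁻⁴ × 2 × 170 = 0.09860 m
Layer 2: 680 × 1×10⁻⁴ × 0.57 = 0.03876 m
Δh = 0.09860 + 0.03876 = 0.13736 m

Δh ≈ 13.7 cm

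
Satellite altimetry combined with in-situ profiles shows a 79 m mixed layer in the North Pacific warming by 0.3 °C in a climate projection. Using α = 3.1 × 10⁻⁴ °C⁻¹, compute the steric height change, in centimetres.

Δh = αΔT·H = 3.1×10⁻⁴ × 0.3 × 79 = 0.007347 m

Δh ≈ 0.735 cm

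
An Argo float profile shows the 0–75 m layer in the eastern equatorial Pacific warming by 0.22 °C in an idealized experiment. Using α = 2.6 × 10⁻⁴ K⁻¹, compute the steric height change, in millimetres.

4.29 mm

Δh = αΔT·H = 2.6×10⁻⁴ × 0.22 × 75 = 0.00429 m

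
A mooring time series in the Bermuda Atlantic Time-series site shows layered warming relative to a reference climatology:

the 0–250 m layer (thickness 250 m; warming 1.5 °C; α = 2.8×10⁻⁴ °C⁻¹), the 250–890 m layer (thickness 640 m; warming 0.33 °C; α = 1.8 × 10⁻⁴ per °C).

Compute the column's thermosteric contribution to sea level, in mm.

Δh = 143 mm

0–250 m: 1.5 × 250 × 2.8×10⁻⁴ = 0.10500 m
250–890 m: 1.8×10⁻⁴ × 640 × 0.33 = 0.038016 m
Δh = 0.10500 + 0.038016 = 0.143016 m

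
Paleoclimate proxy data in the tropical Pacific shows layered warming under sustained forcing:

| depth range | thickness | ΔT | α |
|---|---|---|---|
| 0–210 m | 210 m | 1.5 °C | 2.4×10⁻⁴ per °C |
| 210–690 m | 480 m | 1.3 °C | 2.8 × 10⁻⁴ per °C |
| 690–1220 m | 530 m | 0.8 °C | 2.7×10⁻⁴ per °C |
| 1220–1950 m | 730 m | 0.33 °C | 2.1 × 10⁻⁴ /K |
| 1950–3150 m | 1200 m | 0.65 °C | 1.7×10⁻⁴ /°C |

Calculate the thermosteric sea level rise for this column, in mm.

Layer 1: 1.5 × 2.4×10⁻⁴ × 210 = 0.07560 m
1.3 × 480 × 2.8×10⁻⁴ = 0.17472 m
Layer 3: 2.7×10⁻⁴ × 530 × 0.8 = 0.11448 m
730 × 0.33 × 2.1×10⁻⁴ = 0.050589 m
1.7×10⁻⁴ × 1200 × 0.65 = 0.13260 m
Δh = 0.07560 + 0.17472 + 0.11448 + 0.050589 + 0.13260 = 0.547989 m ≈ 548 mm

Δh ≈ 548 mm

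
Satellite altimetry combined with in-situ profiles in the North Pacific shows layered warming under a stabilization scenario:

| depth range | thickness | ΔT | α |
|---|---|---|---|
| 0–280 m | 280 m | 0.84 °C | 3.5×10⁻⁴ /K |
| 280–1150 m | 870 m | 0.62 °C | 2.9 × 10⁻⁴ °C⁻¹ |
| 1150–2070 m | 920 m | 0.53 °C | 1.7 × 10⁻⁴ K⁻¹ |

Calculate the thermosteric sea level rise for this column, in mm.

Δh = 320 mm

0.84 × 3.5×10⁻⁴ × 280 = 0.08232 m
Layer 2: 0.62 × 2.9×10⁻⁴ × 870 = 0.156426 m
1150–2070 m: 1.7×10⁻⁴ × 0.53 × 920 = 0.082892 m
Δh = 0.08232 + 0.156426 + 0.082892 = 0.321638 m ≈ 320 mm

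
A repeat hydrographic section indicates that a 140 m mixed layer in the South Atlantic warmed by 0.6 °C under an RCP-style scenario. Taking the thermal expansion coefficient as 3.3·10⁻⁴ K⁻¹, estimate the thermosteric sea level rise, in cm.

about 2.77 cm

Δh = αΔT·H = 3.3×10⁻⁴ × 0.6 × 140 = 0.02772 m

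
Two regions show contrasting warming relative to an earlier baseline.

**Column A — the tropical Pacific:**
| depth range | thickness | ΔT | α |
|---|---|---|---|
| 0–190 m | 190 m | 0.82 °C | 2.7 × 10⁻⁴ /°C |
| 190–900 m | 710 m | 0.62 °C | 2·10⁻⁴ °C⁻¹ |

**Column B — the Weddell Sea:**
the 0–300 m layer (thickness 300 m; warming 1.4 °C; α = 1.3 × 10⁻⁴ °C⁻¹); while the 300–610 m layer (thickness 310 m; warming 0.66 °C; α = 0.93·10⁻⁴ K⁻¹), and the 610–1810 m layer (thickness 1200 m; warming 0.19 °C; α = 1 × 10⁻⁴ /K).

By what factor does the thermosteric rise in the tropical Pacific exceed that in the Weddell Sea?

A Layer 1: 2.7×10⁻⁴ × 0.82 × 190 = 0.042066 m
A Layer 2: 2×10⁻⁴ × 710 × 0.62 = 0.08804 m
A total: 0.130106 m
B Layer 1: 1.4 × 1.3×10⁻⁴ × 300 = 0.05460 m
B 300–610 m: 0.66 × 0.93×10⁻⁴ × 310 = 0.0190278 m
B 1200 × 0.19 × 1×10⁻⁴ = 0.02280 m
B total: 0.0964278 m
Ratio: 0.130106 / 0.0964278 ≈ 1.349

1.3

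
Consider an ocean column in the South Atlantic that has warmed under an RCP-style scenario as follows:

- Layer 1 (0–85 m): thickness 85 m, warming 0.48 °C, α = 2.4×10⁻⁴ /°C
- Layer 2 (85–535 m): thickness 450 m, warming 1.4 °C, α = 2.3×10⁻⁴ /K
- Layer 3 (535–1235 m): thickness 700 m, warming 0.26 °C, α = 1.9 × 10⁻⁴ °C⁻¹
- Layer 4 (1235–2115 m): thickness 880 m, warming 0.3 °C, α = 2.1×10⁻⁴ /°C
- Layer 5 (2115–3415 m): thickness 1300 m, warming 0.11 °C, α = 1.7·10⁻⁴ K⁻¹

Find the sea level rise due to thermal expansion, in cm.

0–85 m: 2.4×10⁻⁴ × 85 × 0.48 = 0.009792 m
85–535 m: 1.4 × 450 × 2.3×10⁻⁴ = 0.14490 m
535–1235 m: 0.26 × 700 × 1.9×10⁻⁴ = 0.03458 m
Layer 4: 880 × 2.1×10⁻⁴ × 0.3 = 0.05544 m
Layer 5: 1300 × 0.11 × 1.7×10⁻⁴ = 0.02431 m
Δh = 0.009792 + 0.14490 + 0.03458 + 0.05544 + 0.02431 = 0.269022 m

about 26.9 cm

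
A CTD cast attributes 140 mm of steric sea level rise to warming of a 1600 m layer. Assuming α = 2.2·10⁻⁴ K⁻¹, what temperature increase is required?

ΔT = Δh/(αH) = 0.14 / (2.2×10⁻⁴ × 1600) ≈ 0.3977 °C

ΔT ≈ 0.398 °C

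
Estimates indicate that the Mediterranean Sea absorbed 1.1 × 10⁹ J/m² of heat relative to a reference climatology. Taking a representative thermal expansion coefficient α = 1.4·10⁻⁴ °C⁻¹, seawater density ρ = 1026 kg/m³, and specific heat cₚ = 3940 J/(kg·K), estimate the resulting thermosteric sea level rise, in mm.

Δh = αQ/(ρcₚ) = 1.4×10⁻⁴ × 1.1×10⁹ / (1026 × 3940) ≈ 0.038096 m

38 mm of thermosteric rise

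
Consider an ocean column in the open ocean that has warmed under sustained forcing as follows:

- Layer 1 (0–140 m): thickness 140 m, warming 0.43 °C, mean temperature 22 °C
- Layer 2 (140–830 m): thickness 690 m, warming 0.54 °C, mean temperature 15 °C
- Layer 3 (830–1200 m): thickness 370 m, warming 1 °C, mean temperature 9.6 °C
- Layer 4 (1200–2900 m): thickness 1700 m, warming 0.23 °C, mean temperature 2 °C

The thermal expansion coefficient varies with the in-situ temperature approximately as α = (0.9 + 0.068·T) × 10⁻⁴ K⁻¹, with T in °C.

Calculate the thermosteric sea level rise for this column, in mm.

184 mm

Layer 1: α = (0.9 + 0.068×22)×10⁻⁴ = 2.396×10⁻⁴ K⁻¹
Layer 2: α = (0.9 + 0.068×15)×10⁻⁴ = 1.92×10⁻⁴ K⁻¹
Layer 3: α = (0.9 + 0.068×9.6)×10⁻⁴ = 1.5528×10⁻⁴ K⁻¹
Layer 4: α = (0.9 + 0.068×2)×10⁻⁴ = 1.036×10⁻⁴ K⁻¹
Layer 1: 0.43 × 2.396×10⁻⁴ × 140 = 0.01442392 m
0.54 × 1.92×10⁻⁴ × 690 = 0.0715392 m
Layer 3: 1 × 1.5528×10⁻⁴ × 370 = 0.0574536 m
Layer 4: 1700 × 1.036×10⁻⁴ × 0.23 = 0.0405076 m
Δh = 0.01442392 + 0.0715392 + 0.0574536 + 0.0405076 = 0.18392432 m ≈ 184 mm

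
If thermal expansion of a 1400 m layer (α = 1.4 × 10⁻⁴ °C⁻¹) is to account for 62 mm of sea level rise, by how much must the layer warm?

about 0.316 °C

ΔT = Δh/(αH) = 0.062 / (1.4×10⁻⁴ × 1400) ≈ 0.3163 °C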